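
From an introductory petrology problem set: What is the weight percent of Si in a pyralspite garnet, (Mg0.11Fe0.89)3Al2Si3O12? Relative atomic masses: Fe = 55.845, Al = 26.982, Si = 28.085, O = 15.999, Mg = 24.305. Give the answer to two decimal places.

Molar mass of (Mg0.11Fe0.89)3Al2Si3O12: 0.33*24.305 + 2.67*55.845 + 2*26.982 + 3*28.085 + 12*15.999 = 487.334 g/mol.
Mass of Si per formula unit: 3 × 28.085 = 84.255 g.
Weight fraction Si = 84.255 / 487.334 = 0.1729.

17.29 mass %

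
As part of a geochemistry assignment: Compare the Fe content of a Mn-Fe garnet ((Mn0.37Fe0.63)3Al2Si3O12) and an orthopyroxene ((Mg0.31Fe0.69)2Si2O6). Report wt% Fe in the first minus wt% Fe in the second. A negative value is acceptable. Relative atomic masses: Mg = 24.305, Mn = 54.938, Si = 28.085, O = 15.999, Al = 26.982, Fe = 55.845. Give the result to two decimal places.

-10.30 percentage points

M((Mn0.37Fe0.63)3Al2Si3O12) = 496.735 g/mol, so wt% Fe = 105.547/496.735 × 100 = 21.25%.
M((Mg0.31Fe0.69)2Si2O6) = 244.299 g/mol, so wt% Fe = 77.066/244.299 × 100 = 31.55%.
21.25 − 31.55 = -10.30 pp.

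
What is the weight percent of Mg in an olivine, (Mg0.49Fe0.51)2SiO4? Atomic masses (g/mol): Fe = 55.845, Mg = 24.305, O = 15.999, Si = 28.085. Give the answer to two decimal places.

13.78 wt%

Molar mass of (Mg0.49Fe0.51)2SiO4: 0.98·24.305 + 1.02·55.845 + 1·28.085 + 4·15.999 = 172.862 g/mol.
Mass of Mg per formula unit: 0.98 × 24.305 = 23.819 g.
Weight fraction Mg = 23.819 / 172.862 = 0.1378.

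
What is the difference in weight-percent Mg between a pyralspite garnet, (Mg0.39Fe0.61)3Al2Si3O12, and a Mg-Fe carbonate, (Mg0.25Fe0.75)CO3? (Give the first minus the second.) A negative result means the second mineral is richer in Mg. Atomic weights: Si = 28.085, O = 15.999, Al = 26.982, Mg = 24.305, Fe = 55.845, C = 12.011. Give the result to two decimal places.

0.54 percentage points

M((Mg0.39Fe0.61)3Al2Si3O12) = 460.840 g/mol, so wt% Mg = 28.437/460.840 × 100 = 6.17%.
M((Mg0.25Fe0.75)CO3) = 107.968 g/mol, so wt% Mg = 6.076/107.968 × 100 = 5.63%.
6.17 − 5.63 = 0.54 pp.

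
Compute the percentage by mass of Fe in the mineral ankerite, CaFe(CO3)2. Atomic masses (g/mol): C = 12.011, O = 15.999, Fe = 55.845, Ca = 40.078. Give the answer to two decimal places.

Formula mass = 1*40.078 + 1*55.845 + 2*12.011 + 6*15.999 = 215.939 g/mol, of which 55.845 g is Fe.
So Fe makes up 55.845/215.939 = 0.2586 of the mass, i.e. 25.86%.

25.86 mass %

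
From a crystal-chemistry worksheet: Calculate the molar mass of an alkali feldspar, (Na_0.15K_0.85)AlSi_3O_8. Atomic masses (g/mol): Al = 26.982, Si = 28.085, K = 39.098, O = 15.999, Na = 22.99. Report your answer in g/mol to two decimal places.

275.91 g/mol

Na: 0.15 × 22.99 = 3.4485
K: 0.85 × 39.098 = 33.2333
Al: 1 × 26.982 = 26.9820
Si: 3 × 28.085 = 84.2550
O: 8 × 15.999 = 127.9920
Summing the contributions gives the formula mass.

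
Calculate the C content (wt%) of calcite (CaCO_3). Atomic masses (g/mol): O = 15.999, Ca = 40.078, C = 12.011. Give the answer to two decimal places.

12.00 wt%

Formula mass = 1×40.078 + 1×12.011 + 3×15.999 = 100.086 g/mol, of which 12.011 g is C.
So C makes up 12.011/100.086 = 0.1200 of the mass, i.e. 12.00%.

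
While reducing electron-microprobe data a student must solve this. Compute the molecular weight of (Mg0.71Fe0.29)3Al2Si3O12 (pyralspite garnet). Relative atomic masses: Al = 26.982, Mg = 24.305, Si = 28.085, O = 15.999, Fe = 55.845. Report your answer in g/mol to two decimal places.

The formula mass is the sum 2.13(24.305) + 0.87(55.845) + 2(26.982) + 3(28.085) + 12(15.999).

430.56 g/mol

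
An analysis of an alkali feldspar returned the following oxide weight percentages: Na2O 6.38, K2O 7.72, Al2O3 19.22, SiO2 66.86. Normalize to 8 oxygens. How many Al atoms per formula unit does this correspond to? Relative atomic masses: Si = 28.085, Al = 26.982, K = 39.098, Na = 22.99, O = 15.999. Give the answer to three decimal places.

1.013 Al apfu

6.38 wt% Na2O ÷ 61.979 g/mol = 0.10294 mol, giving 0.20588 Na and 0.10294 O.
7.72 wt% K2O ÷ 94.195 g/mol = 0.08196 mol, giving 0.16392 K and 0.08196 O.
19.22 wt% Al2O3 ÷ 101.961 g/mol = 0.18850 mol, giving 0.37700 Al and 0.56550 O.
66.86 wt% SiO2 ÷ 60.083 g/mol = 1.11279 mol, giving 1.11279 Si and 2.22558 O.
Oxygen sums to 2.97598; scaling by 8/2.97598 = 2.68819 puts the formula on 8 O.
Al: 0.37700 × 2.68819 = 1.013 atoms per formula unit.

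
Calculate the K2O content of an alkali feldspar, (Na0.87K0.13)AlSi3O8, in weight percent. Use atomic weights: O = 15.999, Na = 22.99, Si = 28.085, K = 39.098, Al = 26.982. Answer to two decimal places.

2.32 wt%

Molar mass of (Na0.87K0.13)AlSi3O8 = 0.87*22.99 + 0.13*39.098 + 1*26.982 + 3*28.085 + 8*15.999 = 264.313 g/mol.
Each formula unit contains 0.13 K, equivalent to 0.13/2 = 0.0650 mol K2O.
M(K2O) = 2×39.098 + 1×15.999 = 94.195 g/mol.
Mass of K2O per formula unit = 0.0650 × 94.195 = 6.123 g.
K2O wt% = 6.123 / 264.313 × 100 = 2.32%.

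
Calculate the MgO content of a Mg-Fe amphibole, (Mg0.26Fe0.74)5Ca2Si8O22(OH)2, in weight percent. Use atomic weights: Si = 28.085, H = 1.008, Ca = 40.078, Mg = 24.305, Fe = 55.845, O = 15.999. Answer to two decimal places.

Molar mass of (Mg0.26Fe0.74)5Ca2Si8O22(OH)2 = 1.30×24.305 + 3.70×55.845 + 2×40.078 + 8×28.085 + 24×15.999 + 2×1.008 = 929.051 g/mol.
Each formula unit contains 1.30 Mg, equivalent to 1.30/1 = 1.3000 mol MgO.
M(MgO) = 1×24.305 + 1×15.999 = 40.304 g/mol.
Mass of MgO per formula unit = 1.3000 × 40.304 = 52.395 g.
MgO wt% = 52.395 / 929.051 × 100 = 5.64%.

5.64 wt%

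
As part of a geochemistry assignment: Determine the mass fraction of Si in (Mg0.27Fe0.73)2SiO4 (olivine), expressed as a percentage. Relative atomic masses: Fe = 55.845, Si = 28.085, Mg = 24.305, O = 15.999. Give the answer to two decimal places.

15.04 weight percent

Molar mass of (Mg0.27Fe0.73)2SiO4: 0.54×24.305 + 1.46×55.845 + 1×28.085 + 4×15.999 = 186.739 g/mol.
Mass of Si per formula unit: 1 × 28.085 = 28.085 g.
Weight fraction Si = 28.085 / 186.739 = 0.1504.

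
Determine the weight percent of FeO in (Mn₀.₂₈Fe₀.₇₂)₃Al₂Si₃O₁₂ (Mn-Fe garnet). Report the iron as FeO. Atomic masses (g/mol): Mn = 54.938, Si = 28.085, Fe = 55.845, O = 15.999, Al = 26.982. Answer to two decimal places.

31.23 wt%

M((Mn₀.₂₈Fe₀.₇₂)₃Al₂Si₃O₁₂) = 496.980 g/mol; M(FeO) = 71.844 g/mol.
Moles FeO per formula unit = 2.16 Fe ÷ 1 = 2.1600.
FeO fraction = (2.1600 × 71.844) / 496.980 = 155.183/496.980 = 0.3123.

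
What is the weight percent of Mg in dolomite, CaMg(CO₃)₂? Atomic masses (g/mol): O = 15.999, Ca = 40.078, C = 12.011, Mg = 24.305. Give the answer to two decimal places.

Formula mass = 1*40.078 + 1*24.305 + 2*12.011 + 6*15.999 = 184.399 g/mol, of which 24.305 g is Mg.
So Mg makes up 24.305/184.399 = 0.1318 of the mass, i.e. 13.18%.

13.18 mass %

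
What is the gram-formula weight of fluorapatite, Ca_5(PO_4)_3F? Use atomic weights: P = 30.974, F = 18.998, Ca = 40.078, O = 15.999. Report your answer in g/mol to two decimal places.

M = 5(40.078) + 3(30.974) + 12(15.999) + 1(18.998)

504.30 g/mol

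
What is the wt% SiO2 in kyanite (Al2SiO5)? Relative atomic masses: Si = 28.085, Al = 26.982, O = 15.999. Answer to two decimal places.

Molar mass of Al2SiO5 = 2·26.982 + 1·28.085 + 5·15.999 = 162.044 g/mol.
Each formula unit contains 1 Si, equivalent to 1/1 = 1.0000 mol SiO2.
M(SiO2) = 1×28.085 + 2×15.999 = 60.083 g/mol.
Mass of SiO2 per formula unit = 1.0000 × 60.083 = 60.083 g.
SiO2 wt% = 60.083 / 162.044 × 100 = 37.08%.

37.08 wt%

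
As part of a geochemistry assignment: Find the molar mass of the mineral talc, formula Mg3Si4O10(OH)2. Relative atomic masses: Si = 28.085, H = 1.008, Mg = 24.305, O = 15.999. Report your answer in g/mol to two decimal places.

379.26 g/mol

The formula mass is the sum 3(24.305) + 4(28.085) + 12(15.999) + 2(1.008).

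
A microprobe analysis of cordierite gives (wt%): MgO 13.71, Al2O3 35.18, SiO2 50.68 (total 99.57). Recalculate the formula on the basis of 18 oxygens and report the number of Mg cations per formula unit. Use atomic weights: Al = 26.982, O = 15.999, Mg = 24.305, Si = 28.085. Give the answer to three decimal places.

1.999 Mg apfu

MgO: 13.71/40.304 = 0.34016 mol → 0.34016 mol Mg, 0.34016 mol O.
Al2O3: 35.18/101.961 = 0.34503 mol → 0.69006 mol Al, 1.03509 mol O.
SiO2: 50.68/60.083 = 0.84350 mol → 0.84350 mol Si, 1.68700 mol O.
Total oxygen = 3.06225 mol. Normalization factor = 18/3.06225 = 5.87803.
Mg per 18 O = 0.34016 × 5.87803 = 1.999.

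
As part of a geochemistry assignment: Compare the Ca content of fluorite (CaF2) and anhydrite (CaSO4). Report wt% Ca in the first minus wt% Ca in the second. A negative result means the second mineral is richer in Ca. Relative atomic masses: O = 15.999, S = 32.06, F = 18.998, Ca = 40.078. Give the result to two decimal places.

Ca in CaF2: molar mass 78.074 g/mol; 1×40.078 = 40.078 g → 51.33 wt%.
Ca in CaSO4: molar mass 136.134 g/mol; 1×40.078 = 40.078 g → 29.44 wt%.
Difference = 51.33 − 29.44 = 21.89 percentage points.

21.89 percentage points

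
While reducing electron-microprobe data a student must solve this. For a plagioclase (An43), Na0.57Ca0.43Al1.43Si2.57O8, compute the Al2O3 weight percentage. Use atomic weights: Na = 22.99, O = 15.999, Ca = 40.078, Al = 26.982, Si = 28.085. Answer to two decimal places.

27.09 wt%

Formula mass = 269.093 g/mol.
1.43 Al → 0.7150 mol Al2O3 per formula unit; M(Al2O3) = 101.961, so Al2O3 mass = 72.902 g.
72.902/269.093 × 100 = 27.09 wt%.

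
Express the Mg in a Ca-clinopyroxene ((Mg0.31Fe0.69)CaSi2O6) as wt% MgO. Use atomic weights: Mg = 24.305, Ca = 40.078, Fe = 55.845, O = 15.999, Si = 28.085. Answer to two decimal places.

5.24 wt%

Formula mass = 238.310 g/mol.
0.31 Mg → 0.3100 mol MgO per formula unit; M(MgO) = 40.304, so MgO mass = 12.494 g.
12.494/238.310 × 100 = 5.24 wt%.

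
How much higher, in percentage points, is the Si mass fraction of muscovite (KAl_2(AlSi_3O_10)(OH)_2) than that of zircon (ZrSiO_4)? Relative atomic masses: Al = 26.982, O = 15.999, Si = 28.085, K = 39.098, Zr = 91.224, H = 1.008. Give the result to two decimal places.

Si in KAl_2(AlSi_3O_10)(OH)_2: molar mass 398.303 g/mol; 3×28.085 = 84.255 g → 21.15 wt%.
Si in ZrSiO_4: molar mass 183.305 g/mol; 1×28.085 = 28.085 g → 15.32 wt%.
Difference = 21.15 − 15.32 = 5.83 percentage points.

5.83 percentage points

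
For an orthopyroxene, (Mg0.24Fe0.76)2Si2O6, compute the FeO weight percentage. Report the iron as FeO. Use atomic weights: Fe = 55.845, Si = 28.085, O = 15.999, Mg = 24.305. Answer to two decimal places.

43.91 wt%

Molar mass of (Mg0.24Fe0.76)2Si2O6 = 0.48*24.305 + 1.52*55.845 + 2*28.085 + 6*15.999 = 248.715 g/mol.
Each formula unit contains 1.52 Fe, equivalent to 1.52/1 = 1.5200 mol FeO.
M(FeO) = 1×55.845 + 1×15.999 = 71.844 g/mol.
Mass of FeO per formula unit = 1.5200 × 71.844 = 109.203 g.
FeO wt% = 109.203 / 248.715 × 100 = 43.91%.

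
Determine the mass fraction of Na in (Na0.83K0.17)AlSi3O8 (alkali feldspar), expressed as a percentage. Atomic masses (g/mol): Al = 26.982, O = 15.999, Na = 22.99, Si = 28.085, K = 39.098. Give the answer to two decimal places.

M((Na0.83K0.17)AlSi3O8) = 264.957 g/mol.
Na contributes 0.83 × 22.99 = 19.082 g per mole.
19.082/264.957 = 0.0720 → 7.20%.

7.20 wt%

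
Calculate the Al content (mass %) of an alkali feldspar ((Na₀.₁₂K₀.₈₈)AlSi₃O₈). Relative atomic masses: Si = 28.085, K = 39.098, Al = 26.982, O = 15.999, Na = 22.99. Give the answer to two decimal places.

9.76 mass %

Formula mass = 0.12×22.99 + 0.88×39.098 + 1×26.982 + 3×28.085 + 8×15.999 = 276.394 g/mol, of which 26.982 g is Al.
So Al makes up 26.982/276.394 = 0.0976 of the mass, i.e. 9.76%.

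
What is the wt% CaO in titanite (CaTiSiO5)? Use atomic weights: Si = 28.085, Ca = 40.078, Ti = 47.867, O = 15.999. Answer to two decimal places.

Molar mass of CaTiSiO5 = 1*40.078 + 1*47.867 + 1*28.085 + 5*15.999 = 196.025 g/mol.
Each formula unit contains 1 Ca, equivalent to 1/1 = 1.0000 mol CaO.
M(CaO) = 1×40.078 + 1×15.999 = 56.077 g/mol.
Mass of CaO per formula unit = 1.0000 × 56.077 = 56.077 g.
CaO wt% = 56.077 / 196.025 × 100 = 28.61%.

28.61 wt%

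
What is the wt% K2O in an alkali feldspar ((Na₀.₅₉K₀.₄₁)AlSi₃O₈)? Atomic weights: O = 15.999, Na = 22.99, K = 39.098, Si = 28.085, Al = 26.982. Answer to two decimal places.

7.18 wt%

Molar mass of (Na₀.₅₉K₀.₄₁)AlSi₃O₈ = 0.59·22.99 + 0.41·39.098 + 1·26.982 + 3·28.085 + 8·15.999 = 268.823 g/mol.
Each formula unit contains 0.41 K, equivalent to 0.41/2 = 0.2050 mol K2O.
M(K2O) = 2×39.098 + 1×15.999 = 94.195 g/mol.
Mass of K2O per formula unit = 0.2050 × 94.195 = 19.310 g.
K2O wt% = 19.310 / 268.823 × 100 = 7.18%.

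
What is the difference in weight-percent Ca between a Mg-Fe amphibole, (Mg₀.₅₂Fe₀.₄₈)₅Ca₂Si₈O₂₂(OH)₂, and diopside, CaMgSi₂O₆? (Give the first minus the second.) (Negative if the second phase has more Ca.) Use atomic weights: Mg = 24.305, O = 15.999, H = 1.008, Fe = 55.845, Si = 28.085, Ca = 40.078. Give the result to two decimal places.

M((Mg₀.₅₂Fe₀.₄₈)₅Ca₂Si₈O₂₂(OH)₂) = 888.049 g/mol, so wt% Ca = 80.156/888.049 × 100 = 9.03%.
M(CaMgSi₂O₆) = 216.547 g/mol, so wt% Ca = 40.078/216.547 × 100 = 18.51%.
9.03 − 18.51 = -9.48 pp.

-9.48 percentage points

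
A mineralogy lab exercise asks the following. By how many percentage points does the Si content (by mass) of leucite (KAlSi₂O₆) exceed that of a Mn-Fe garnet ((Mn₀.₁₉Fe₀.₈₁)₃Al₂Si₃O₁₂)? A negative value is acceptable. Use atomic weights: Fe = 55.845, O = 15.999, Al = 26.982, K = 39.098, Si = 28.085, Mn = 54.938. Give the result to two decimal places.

8.79 percentage points

M(KAlSi₂O₆) = 218.244 g/mol, so wt% Si = 56.170/218.244 × 100 = 25.74%.
M((Mn₀.₁₉Fe₀.₈₁)₃Al₂Si₃O₁₂) = 497.225 g/mol, so wt% Si = 84.255/497.225 × 100 = 16.95%.
25.74 − 16.95 = 8.79 pp.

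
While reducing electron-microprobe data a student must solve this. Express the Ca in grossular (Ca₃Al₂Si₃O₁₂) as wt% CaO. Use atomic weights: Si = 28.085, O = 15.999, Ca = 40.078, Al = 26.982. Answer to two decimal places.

Formula mass = 450.441 g/mol.
3 Ca → 3.0000 mol CaO per formula unit; M(CaO) = 56.077, so CaO mass = 168.231 g.
168.231/450.441 × 100 = 37.35 wt%.

37.35 wt%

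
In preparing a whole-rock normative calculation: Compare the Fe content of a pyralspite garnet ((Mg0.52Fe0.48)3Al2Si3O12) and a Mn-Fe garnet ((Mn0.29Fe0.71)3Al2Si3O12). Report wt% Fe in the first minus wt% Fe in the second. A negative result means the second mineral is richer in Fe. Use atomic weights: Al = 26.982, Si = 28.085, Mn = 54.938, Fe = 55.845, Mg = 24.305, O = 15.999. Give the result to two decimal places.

M((Mg0.52Fe0.48)3Al2Si3O12) = 448.540 g/mol, so wt% Fe = 80.417/448.540 × 100 = 17.93%.
M((Mn0.29Fe0.71)3Al2Si3O12) = 496.953 g/mol, so wt% Fe = 118.950/496.953 × 100 = 23.94%.
17.93 − 23.94 = -6.01 pp.

-6.01 percentage points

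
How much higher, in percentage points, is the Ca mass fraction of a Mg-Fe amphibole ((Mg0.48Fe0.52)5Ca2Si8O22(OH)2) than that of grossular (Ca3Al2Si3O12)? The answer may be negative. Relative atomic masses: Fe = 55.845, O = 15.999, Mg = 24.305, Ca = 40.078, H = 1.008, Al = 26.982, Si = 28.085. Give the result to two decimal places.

Ca in (Mg0.48Fe0.52)5Ca2Si8O22(OH)2: molar mass 894.357 g/mol; 2×40.078 = 80.156 g → 8.96 wt%.
Ca in Ca3Al2Si3O12: molar mass 450.441 g/mol; 3×40.078 = 120.234 g → 26.69 wt%.
Difference = 8.96 − 26.69 = -17.73 percentage points.

-17.73 percentage points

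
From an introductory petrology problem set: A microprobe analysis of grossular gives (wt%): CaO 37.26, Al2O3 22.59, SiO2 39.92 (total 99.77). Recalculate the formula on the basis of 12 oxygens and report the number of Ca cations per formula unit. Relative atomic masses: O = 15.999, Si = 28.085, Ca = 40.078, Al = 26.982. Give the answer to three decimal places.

3.000 Ca apfu

CaO: 37.26/56.077 = 0.66444 mol → 0.66444 mol Ca, 0.66444 mol O.
Al2O3: 22.59/101.961 = 0.22156 mol → 0.44312 mol Al, 0.66468 mol O.
SiO2: 39.92/60.083 = 0.66441 mol → 0.66441 mol Si, 1.32882 mol O.
Total oxygen = 2.65794 mol. Normalization factor = 12/2.65794 = 4.51477.
Ca per 12 O = 0.66444 × 4.51477 = 3.000.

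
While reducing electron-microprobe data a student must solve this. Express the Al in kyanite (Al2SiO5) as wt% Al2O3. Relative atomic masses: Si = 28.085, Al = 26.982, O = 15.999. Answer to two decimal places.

62.92 wt%

Formula mass = 162.044 g/mol.
2 Al → 1.0000 mol Al2O3 per formula unit; M(Al2O3) = 101.961, so Al2O3 mass = 101.961 g.
101.961/162.044 × 100 = 62.92 wt%.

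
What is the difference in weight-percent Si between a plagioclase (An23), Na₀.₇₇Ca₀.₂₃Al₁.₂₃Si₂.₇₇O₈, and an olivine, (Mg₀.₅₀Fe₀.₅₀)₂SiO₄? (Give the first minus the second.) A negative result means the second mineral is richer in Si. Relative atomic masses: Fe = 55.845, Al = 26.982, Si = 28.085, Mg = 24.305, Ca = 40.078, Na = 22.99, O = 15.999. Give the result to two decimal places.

12.95 percentage points

Si in Na₀.₇₇Ca₀.₂₃Al₁.₂₃Si₂.₇₇O₈: molar mass 265.896 g/mol; 2.77×28.085 = 77.795 g → 29.26 wt%.
Si in (Mg₀.₅₀Fe₀.₅₀)₂SiO₄: molar mass 172.231 g/mol; 1×28.085 = 28.085 g → 16.31 wt%.
Difference = 29.26 − 16.31 = 12.95 percentage points.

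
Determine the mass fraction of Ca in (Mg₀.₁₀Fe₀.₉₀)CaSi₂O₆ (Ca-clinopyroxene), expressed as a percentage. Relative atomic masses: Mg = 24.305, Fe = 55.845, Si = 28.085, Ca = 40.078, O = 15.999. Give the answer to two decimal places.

Formula mass = 0.10·24.305 + 0.90·55.845 + 1·40.078 + 2·28.085 + 6·15.999 = 244.933 g/mol, of which 40.078 g is Ca.
So Ca makes up 40.078/244.933 = 0.1636 of the mass, i.e. 16.36%.

16.36 wt%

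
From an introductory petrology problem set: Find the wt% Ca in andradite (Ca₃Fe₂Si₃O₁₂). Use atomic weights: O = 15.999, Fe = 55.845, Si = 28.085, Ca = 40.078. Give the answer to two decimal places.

Formula mass = 3·40.078 + 2·55.845 + 3·28.085 + 12·15.999 = 508.167 g/mol, of which 120.234 g is Ca.
So Ca makes up 120.234/508.167 = 0.2366 of the mass, i.e. 23.66%.

23.66 weight percent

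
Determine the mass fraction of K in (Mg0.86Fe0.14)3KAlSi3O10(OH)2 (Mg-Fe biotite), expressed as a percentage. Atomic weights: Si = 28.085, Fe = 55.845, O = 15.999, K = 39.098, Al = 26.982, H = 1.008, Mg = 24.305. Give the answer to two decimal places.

9.08 weight percent

M((Mg0.86Fe0.14)3KAlSi3O10(OH)2) = 430.501 g/mol.
K contributes 1 × 39.098 = 39.098 g per mole.
39.098/430.501 = 0.0908 → 9.08%.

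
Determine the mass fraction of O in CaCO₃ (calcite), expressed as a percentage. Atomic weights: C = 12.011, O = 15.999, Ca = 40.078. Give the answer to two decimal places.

47.96 wt%

M(CaCO₃) = 100.086 g/mol.
O contributes 3 × 15.999 = 47.997 g per mole.
47.997/100.086 = 0.4796 → 47.96%.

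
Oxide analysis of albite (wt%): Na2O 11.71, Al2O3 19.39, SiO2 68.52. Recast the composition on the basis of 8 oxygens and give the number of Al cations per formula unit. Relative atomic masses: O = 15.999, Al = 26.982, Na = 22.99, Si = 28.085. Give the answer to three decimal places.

1.001 Al apfu

11.71 wt% Na2O ÷ 61.979 g/mol = 0.18893 mol, giving 0.37786 Na and 0.18893 O.
19.39 wt% Al2O3 ÷ 101.961 g/mol = 0.19017 mol, giving 0.38034 Al and 0.57051 O.
68.52 wt% SiO2 ÷ 60.083 g/mol = 1.14042 mol, giving 1.14042 Si and 2.28084 O.
Oxygen sums to 3.04028; scaling by 8/3.04028 = 2.63134 puts the formula on 8 O.
Al: 0.38034 × 2.63134 = 1.001 atoms per formula unit.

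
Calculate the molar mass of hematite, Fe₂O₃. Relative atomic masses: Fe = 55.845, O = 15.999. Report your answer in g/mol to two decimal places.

The formula mass is the sum 2*55.845 + 3*15.999.

159.69 g/mol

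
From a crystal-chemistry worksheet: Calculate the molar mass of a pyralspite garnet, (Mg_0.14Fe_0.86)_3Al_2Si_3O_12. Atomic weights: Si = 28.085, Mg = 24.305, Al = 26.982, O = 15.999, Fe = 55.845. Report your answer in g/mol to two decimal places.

The formula mass is the sum 0.42(24.305) + 2.58(55.845) + 2(26.982) + 3(28.085) + 12(15.999).

484.50 g/mol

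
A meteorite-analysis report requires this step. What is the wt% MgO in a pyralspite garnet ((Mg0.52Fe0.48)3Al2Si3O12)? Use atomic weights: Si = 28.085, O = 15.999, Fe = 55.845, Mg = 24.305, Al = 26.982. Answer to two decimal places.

M((Mg0.52Fe0.48)3Al2Si3O12) = 448.540 g/mol; M(MgO) = 40.304 g/mol.
Moles MgO per formula unit = 1.56 Mg ÷ 1 = 1.5600.
MgO fraction = (1.5600 × 40.304) / 448.540 = 62.874/448.540 = 0.1402.

14.02 wt%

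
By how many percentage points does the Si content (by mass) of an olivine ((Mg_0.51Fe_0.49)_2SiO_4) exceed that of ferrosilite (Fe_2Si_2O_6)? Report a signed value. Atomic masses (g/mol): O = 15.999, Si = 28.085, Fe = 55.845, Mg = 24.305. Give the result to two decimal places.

-4.92 percentage points

M((Mg_0.51Fe_0.49)_2SiO_4) = 171.600 g/mol, so wt% Si = 28.085/171.600 × 100 = 16.37%.
M(Fe_2Si_2O_6) = 263.854 g/mol, so wt% Si = 56.170/263.854 × 100 = 21.29%.
16.37 − 21.29 = -4.92 pp.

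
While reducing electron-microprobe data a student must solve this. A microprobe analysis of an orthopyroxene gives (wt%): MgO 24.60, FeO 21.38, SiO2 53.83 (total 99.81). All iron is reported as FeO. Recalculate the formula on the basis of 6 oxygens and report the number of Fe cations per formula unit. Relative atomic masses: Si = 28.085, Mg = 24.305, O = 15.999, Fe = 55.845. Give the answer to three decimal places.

0.661 Fe apfu

24.60 wt% MgO ÷ 40.304 g/mol = 0.61036 mol, giving 0.61036 Mg and 0.61036 O.
21.38 wt% FeO ÷ 71.844 g/mol = 0.29759 mol, giving 0.29759 Fe and 0.29759 O.
53.83 wt% SiO2 ÷ 60.083 g/mol = 0.89593 mol, giving 0.89593 Si and 1.79186 O.
Oxygen sums to 2.69981; scaling by 6/2.69981 = 2.22238 puts the formula on 6 O.
Fe: 0.29759 × 2.22238 = 0.661 atoms per formula unit.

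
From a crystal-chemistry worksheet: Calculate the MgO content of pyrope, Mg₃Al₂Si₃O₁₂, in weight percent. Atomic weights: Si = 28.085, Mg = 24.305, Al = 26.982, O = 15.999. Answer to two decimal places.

29.99 wt%

Molar mass of Mg₃Al₂Si₃O₁₂ = 3·24.305 + 2·26.982 + 3·28.085 + 12·15.999 = 403.122 g/mol.
Each formula unit contains 3 Mg, equivalent to 3/1 = 3.0000 mol MgO.
M(MgO) = 1×24.305 + 1×15.999 = 40.304 g/mol.
Mass of MgO per formula unit = 3.0000 × 40.304 = 120.912 g.
MgO wt% = 120.912 / 403.122 × 100 = 29.99%.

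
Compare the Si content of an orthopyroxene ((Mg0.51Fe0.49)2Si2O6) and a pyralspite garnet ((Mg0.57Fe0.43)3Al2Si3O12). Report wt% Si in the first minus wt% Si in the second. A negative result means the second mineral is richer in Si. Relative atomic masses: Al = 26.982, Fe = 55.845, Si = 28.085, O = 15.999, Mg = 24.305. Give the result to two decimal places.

First mineral: 56.170 g Si in 231.683 g formula = 24.24 wt% Si.
Second mineral: 84.255 g Si in 443.809 g formula = 18.98 wt% Si.
24.24% − 18.98% gives a difference of 5.26 percentage points.

5.26 percentage points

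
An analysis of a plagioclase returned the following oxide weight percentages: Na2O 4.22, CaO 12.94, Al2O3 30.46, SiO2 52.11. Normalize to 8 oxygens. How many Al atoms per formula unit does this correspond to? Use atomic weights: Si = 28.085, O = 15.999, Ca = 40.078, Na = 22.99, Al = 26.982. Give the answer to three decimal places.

Na2O: 4.22/61.979 = 0.06809 mol → 0.13618 mol Na, 0.06809 mol O.
CaO: 12.94/56.077 = 0.23075 mol → 0.23075 mol Ca, 0.23075 mol O.
Al2O3: 30.46/101.961 = 0.29874 mol → 0.59748 mol Al, 0.89622 mol O.
SiO2: 52.11/60.083 = 0.86730 mol → 0.86730 mol Si, 1.73460 mol O.
Total oxygen = 2.92966 mol. Normalization factor = 8/2.92966 = 2.73069.
Al per 8 O = 0.59748 × 2.73069 = 1.632.

1.632 Al apfu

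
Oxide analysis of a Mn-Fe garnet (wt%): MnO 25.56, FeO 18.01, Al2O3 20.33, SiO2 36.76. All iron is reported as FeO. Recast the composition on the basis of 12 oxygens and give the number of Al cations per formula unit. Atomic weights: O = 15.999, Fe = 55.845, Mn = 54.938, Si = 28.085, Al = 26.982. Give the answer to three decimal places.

25.56 wt% MnO ÷ 70.937 g/mol = 0.36032 mol, giving 0.36032 Mn and 0.36032 O.
18.01 wt% FeO ÷ 71.844 g/mol = 0.25068 mol, giving 0.25068 Fe and 0.25068 O.
20.33 wt% Al2O3 ÷ 101.961 g/mol = 0.19939 mol, giving 0.39878 Al and 0.59817 O.
36.76 wt% SiO2 ÷ 60.083 g/mol = 0.61182 mol, giving 0.61182 Si and 1.22364 O.
Oxygen sums to 2.43281; scaling by 12/2.43281 = 4.93257 puts the formula on 12 O.
Al: 0.39878 × 4.93257 = 1.967 atoms per formula unit.

1.967 Al apfu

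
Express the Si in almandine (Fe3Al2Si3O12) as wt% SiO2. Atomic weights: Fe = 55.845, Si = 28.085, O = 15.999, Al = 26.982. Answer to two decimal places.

36.21 wt%

Formula mass = 497.742 g/mol.
3 Si → 3.0000 mol SiO2 per formula unit; M(SiO2) = 60.083, so SiO2 mass = 180.249 g.
180.249/497.742 × 100 = 36.21 wt%.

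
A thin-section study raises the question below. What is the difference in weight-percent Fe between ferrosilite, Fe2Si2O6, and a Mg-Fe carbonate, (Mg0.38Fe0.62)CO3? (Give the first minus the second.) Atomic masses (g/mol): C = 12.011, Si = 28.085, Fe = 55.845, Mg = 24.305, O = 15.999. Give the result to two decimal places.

Fe in Fe2Si2O6: molar mass 263.854 g/mol; 2×55.845 = 111.690 g → 42.33 wt%.
Fe in (Mg0.38Fe0.62)CO3: molar mass 103.868 g/mol; 0.62×55.845 = 34.624 g → 33.33 wt%.
Difference = 42.33 − 33.33 = 9.00 percentage points.

9.00 percentage points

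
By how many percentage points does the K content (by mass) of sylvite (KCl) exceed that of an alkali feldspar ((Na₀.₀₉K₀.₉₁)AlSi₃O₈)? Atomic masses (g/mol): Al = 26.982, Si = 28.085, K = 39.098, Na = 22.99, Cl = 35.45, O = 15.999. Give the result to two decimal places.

39.60 percentage points

M(KCl) = 74.548 g/mol, so wt% K = 39.098/74.548 × 100 = 52.45%.
M((Na₀.₀₉K₀.₉₁)AlSi₃O₈) = 276.877 g/mol, so wt% K = 35.579/276.877 × 100 = 12.85%.
52.45 − 12.85 = 39.60 pp.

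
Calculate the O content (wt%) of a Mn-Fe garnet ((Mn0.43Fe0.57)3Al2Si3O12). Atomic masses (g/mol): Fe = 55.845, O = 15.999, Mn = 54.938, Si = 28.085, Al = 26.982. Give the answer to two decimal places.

Molar mass of (Mn0.43Fe0.57)3Al2Si3O12: 1.29·54.938 + 1.71·55.845 + 2·26.982 + 3·28.085 + 12·15.999 = 496.572 g/mol.
Mass of O per formula unit: 12 × 15.999 = 191.988 g.
Weight fraction O = 191.988 / 496.572 = 0.3866.

38.66 wt%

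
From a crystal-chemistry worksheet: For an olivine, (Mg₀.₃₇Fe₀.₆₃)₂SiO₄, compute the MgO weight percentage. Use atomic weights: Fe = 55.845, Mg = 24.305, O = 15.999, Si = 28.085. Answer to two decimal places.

Formula mass = 180.431 g/mol.
0.74 Mg → 0.7400 mol MgO per formula unit; M(MgO) = 40.304, so MgO mass = 29.825 g.
29.825/180.431 × 100 = 16.53 wt%.

16.53 wt%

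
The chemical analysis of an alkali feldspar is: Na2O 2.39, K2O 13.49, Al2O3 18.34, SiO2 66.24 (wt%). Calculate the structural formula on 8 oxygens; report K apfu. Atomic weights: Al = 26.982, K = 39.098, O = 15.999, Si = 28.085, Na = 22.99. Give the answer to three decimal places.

Na2O: 2.39/61.979 = 0.03856 mol → 0.07712 mol Na, 0.03856 mol O.
K2O: 13.49/94.195 = 0.14321 mol → 0.28642 mol K, 0.14321 mol O.
Al2O3: 18.34/101.961 = 0.17987 mol → 0.35974 mol Al, 0.53961 mol O.
SiO2: 66.24/60.083 = 1.10247 mol → 1.10247 mol Si, 2.20494 mol O.
Total oxygen = 2.92632 mol. Normalization factor = 8/2.92632 = 2.73381.
K per 8 O = 0.28642 × 2.73381 = 0.783.

0.783 K apfu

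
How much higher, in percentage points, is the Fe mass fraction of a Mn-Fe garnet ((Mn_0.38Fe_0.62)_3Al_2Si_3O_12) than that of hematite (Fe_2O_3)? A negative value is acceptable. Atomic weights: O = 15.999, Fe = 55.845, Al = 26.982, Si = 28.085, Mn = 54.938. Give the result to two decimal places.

-49.03 percentage points

M((Mn_0.38Fe_0.62)_3Al_2Si_3O_12) = 496.708 g/mol, so wt% Fe = 103.872/496.708 × 100 = 20.91%.
M(Fe_2O_3) = 159.687 g/mol, so wt% Fe = 111.690/159.687 × 100 = 69.94%.
20.91 − 69.94 = -49.03 pp.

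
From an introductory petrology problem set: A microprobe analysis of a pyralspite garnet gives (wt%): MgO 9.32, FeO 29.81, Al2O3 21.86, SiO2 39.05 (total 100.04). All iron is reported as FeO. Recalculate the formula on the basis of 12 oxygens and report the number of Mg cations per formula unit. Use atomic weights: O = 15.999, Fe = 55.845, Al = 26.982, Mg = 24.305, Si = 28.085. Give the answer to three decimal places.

MgO: 9.32/40.304 = 0.23124 mol → 0.23124 mol Mg, 0.23124 mol O.
FeO: 29.81/71.844 = 0.41493 mol → 0.41493 mol Fe, 0.41493 mol O.
Al2O3: 21.86/101.961 = 0.21440 mol → 0.42880 mol Al, 0.64320 mol O.
SiO2: 39.05/60.083 = 0.64993 mol → 0.64993 mol Si, 1.29986 mol O.
Total oxygen = 2.58923 mol. Normalization factor = 12/2.58923 = 4.63458.
Mg per 12 O = 0.23124 × 4.63458 = 1.072.

1.072 Mg apfu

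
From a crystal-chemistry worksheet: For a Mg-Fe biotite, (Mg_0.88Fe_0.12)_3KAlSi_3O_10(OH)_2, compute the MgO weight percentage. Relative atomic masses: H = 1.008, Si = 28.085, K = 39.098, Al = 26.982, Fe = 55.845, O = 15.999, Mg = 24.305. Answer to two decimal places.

24.83 wt%

M((Mg_0.88Fe_0.12)_3KAlSi_3O_10(OH)_2) = 428.608 g/mol; M(MgO) = 40.304 g/mol.
Moles MgO per formula unit = 2.64 Mg ÷ 1 = 2.6400.
MgO fraction = (2.6400 × 40.304) / 428.608 = 106.403/428.608 = 0.2483.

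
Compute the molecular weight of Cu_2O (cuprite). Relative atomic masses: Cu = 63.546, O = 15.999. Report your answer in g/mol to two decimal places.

Cu: 2 × 63.546 = 127.0920
O: 1 × 15.999 = 15.9990
Summing the contributions gives the formula mass.

143.09 g/mol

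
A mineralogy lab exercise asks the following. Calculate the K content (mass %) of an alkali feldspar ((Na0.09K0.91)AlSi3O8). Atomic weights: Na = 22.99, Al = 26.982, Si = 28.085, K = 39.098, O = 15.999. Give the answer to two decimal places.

12.85 mass %

M((Na0.09K0.91)AlSi3O8) = 276.877 g/mol.
K contributes 0.91 × 39.098 = 35.579 g per mole.
35.579/276.877 = 0.1285 → 12.85%.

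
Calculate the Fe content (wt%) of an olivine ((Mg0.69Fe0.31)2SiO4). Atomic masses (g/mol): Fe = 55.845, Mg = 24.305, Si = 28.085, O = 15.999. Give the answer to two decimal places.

M((Mg0.69Fe0.31)2SiO4) = 160.246 g/mol.
Fe contributes 0.62 × 55.845 = 34.624 g per mole.
34.624/160.246 = 0.2161 → 21.61%.

21.61 wt%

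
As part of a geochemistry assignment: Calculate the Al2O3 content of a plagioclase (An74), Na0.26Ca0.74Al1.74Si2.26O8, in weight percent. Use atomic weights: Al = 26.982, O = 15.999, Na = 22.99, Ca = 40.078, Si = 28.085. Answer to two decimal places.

Formula mass = 274.048 g/mol.
1.74 Al → 0.8700 mol Al2O3 per formula unit; M(Al2O3) = 101.961, so Al2O3 mass = 88.706 g.
88.706/274.048 × 100 = 32.37 wt%.

32.37 wt%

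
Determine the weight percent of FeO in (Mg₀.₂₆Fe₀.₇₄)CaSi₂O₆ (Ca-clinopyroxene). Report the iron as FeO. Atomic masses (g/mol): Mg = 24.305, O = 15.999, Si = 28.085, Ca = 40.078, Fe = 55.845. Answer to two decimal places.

22.16 wt%

Formula mass = 239.887 g/mol.
0.74 Fe → 0.7400 mol FeO per formula unit; M(FeO) = 71.844, so FeO mass = 53.165 g.
53.165/239.887 × 100 = 22.16 wt%.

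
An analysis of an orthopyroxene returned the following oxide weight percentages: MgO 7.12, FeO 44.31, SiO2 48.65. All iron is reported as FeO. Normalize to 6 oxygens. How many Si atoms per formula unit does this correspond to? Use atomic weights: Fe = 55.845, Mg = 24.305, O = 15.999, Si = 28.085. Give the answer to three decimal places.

2.014 Si apfu

7.12 wt% MgO ÷ 40.304 g/mol = 0.17666 mol, giving 0.17666 Mg and 0.17666 O.
44.31 wt% FeO ÷ 71.844 g/mol = 0.61675 mol, giving 0.61675 Fe and 0.61675 O.
48.65 wt% SiO2 ÷ 60.083 g/mol = 0.80971 mol, giving 0.80971 Si and 1.61942 O.
Oxygen sums to 2.41283; scaling by 6/2.41283 = 2.48671 puts the formula on 6 O.
Si: 0.80971 × 2.48671 = 2.014 atoms per formula unit.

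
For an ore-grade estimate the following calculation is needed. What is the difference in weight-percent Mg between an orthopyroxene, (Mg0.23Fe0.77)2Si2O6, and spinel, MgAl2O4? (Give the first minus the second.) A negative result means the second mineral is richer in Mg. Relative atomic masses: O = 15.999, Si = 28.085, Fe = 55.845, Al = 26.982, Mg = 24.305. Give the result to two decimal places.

M((Mg0.23Fe0.77)2Si2O6) = 249.346 g/mol, so wt% Mg = 11.180/249.346 × 100 = 4.48%.
M(MgAl2O4) = 142.265 g/mol, so wt% Mg = 24.305/142.265 × 100 = 17.08%.
4.48 − 17.08 = -12.60 pp.

-12.60 percentage points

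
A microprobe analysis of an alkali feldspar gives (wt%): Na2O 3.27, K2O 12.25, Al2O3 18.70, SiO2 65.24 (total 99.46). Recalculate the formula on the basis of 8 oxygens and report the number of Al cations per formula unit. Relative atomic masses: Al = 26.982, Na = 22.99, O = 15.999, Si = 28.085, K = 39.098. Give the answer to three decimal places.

Na2O (M=61.979): mol = 0.05276; Na = 0.10552, O = 0.05276.
K2O (M=94.195): mol = 0.13005; K = 0.26010, O = 0.13005.
Al2O3 (M=101.961): mol = 0.18340; Al = 0.36680, O = 0.55020.
SiO2 (M=60.083): mol = 1.08583; Si = 1.08583, O = 2.17166.
ΣO = 2.90467; factor = 8/ΣO = 2.75419.
Al apfu = 0.36680 × 2.75419 = 1.010.

1.010 Al apfu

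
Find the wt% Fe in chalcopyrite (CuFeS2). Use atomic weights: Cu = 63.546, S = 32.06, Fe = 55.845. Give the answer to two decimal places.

30.43 wt%

Molar mass of CuFeS2: 1×63.546 + 1×55.845 + 2×32.06 = 183.511 g/mol.
Mass of Fe per formula unit: 1 × 55.845 = 55.845 g.
Weight fraction Fe = 55.845 / 183.511 = 0.3043.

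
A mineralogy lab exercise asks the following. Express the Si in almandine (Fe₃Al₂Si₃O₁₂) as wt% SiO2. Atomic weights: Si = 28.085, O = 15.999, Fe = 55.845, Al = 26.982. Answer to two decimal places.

36.21 wt%

Formula mass = 497.742 g/mol.
3 Si → 3.0000 mol SiO2 per formula unit; M(SiO2) = 60.083, so SiO2 mass = 180.249 g.
180.249/497.742 × 100 = 36.21 wt%.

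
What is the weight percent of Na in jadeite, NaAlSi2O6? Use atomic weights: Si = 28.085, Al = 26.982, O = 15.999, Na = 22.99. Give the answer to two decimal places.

Formula mass = 1*22.99 + 1*26.982 + 2*28.085 + 6*15.999 = 202.136 g/mol, of which 22.990 g is Na.
So Na makes up 22.990/202.136 = 0.1137 of the mass, i.e. 11.37%.

11.37 weight percent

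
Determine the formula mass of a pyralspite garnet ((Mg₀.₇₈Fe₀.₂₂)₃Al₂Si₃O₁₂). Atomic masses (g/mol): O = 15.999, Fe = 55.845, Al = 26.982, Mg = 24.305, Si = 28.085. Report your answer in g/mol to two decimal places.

423.94 g/mol

M = 2.34(24.305) + 0.66(55.845) + 2(26.982) + 3(28.085) + 12(15.999)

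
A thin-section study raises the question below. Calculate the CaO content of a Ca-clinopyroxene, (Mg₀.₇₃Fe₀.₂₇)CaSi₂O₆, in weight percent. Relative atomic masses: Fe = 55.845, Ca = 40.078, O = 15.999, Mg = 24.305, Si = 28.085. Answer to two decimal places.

M((Mg₀.₇₃Fe₀.₂₇)CaSi₂O₆) = 225.063 g/mol; M(CaO) = 56.077 g/mol.
Moles CaO per formula unit = 1 Ca ÷ 1 = 1.0000.
CaO fraction = (1.0000 × 56.077) / 225.063 = 56.077/225.063 = 0.2492.

24.92 wt%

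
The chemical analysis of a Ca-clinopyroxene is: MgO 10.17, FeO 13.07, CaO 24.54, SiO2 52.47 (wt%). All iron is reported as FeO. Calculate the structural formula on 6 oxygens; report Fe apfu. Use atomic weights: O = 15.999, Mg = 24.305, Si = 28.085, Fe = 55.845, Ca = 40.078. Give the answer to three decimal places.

0.417 Fe apfu

10.17 wt% MgO ÷ 40.304 g/mol = 0.25233 mol, giving 0.25233 Mg and 0.25233 O.
13.07 wt% FeO ÷ 71.844 g/mol = 0.18192 mol, giving 0.18192 Fe and 0.18192 O.
24.54 wt% CaO ÷ 56.077 g/mol = 0.43761 mol, giving 0.43761 Ca and 0.43761 O.
52.47 wt% SiO2 ÷ 60.083 g/mol = 0.87329 mol, giving 0.87329 Si and 1.74658 O.
Oxygen sums to 2.61844; scaling by 6/2.61844 = 2.29144 puts the formula on 6 O.
Fe: 0.18192 × 2.29144 = 0.417 atoms per formula unit.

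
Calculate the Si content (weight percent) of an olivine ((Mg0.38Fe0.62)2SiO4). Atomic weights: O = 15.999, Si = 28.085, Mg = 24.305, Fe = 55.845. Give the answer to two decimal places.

15.62 weight percent

Molar mass of (Mg0.38Fe0.62)2SiO4: 0.76×24.305 + 1.24×55.845 + 1×28.085 + 4×15.999 = 179.801 g/mol.
Mass of Si per formula unit: 1 × 28.085 = 28.085 g.
Weight fraction Si = 28.085 / 179.801 = 0.1562.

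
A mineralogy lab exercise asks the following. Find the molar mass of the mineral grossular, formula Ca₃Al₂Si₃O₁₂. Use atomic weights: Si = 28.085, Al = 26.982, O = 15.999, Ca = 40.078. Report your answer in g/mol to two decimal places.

450.44 g/mol

Ca: 3 × 40.078 = 120.2340
Al: 2 × 26.982 = 53.9640
Si: 3 × 28.085 = 84.2550
O: 12 × 15.999 = 191.9880
Summing the contributions gives the formula mass.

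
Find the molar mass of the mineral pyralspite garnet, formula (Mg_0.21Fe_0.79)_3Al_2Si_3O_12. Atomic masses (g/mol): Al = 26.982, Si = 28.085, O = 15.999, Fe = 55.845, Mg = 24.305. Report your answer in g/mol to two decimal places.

477.87 g/mol

M = 0.63×24.305 + 2.37×55.845 + 2×26.982 + 3×28.085 + 12×15.999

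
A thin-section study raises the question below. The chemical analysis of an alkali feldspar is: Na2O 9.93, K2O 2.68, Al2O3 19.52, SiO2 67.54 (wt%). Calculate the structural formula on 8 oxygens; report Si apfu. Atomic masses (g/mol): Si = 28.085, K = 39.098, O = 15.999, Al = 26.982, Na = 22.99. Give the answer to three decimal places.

Na2O (M=61.979): mol = 0.16022; Na = 0.32044, O = 0.16022.
K2O (M=94.195): mol = 0.02845; K = 0.05690, O = 0.02845.
Al2O3 (M=101.961): mol = 0.19145; Al = 0.38290, O = 0.57435.
SiO2 (M=60.083): mol = 1.12411; Si = 1.12411, O = 2.24822.
ΣO = 3.01124; factor = 8/ΣO = 2.65671.
Si apfu = 1.12411 × 2.65671 = 2.986.

2.986 Si apfu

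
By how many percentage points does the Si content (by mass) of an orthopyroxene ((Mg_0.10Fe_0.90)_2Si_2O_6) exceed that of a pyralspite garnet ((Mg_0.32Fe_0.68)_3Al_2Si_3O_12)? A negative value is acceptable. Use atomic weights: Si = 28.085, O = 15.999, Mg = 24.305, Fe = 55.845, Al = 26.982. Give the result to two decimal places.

3.79 percentage points

Si in (Mg_0.10Fe_0.90)_2Si_2O_6: molar mass 257.546 g/mol; 2×28.085 = 56.170 g → 21.81 wt%.
Si in (Mg_0.32Fe_0.68)_3Al_2Si_3O_12: molar mass 467.464 g/mol; 3×28.085 = 84.255 g → 18.02 wt%.
Difference = 21.81 − 18.02 = 3.79 percentage points.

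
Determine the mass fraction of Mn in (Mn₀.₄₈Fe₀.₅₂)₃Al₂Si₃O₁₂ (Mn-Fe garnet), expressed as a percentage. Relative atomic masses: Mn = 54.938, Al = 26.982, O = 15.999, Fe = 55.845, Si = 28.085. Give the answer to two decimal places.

15.94 wt%

Molar mass of (Mn₀.₄₈Fe₀.₅₂)₃Al₂Si₃O₁₂: 1.44·54.938 + 1.56·55.845 + 2·26.982 + 3·28.085 + 12·15.999 = 496.436 g/mol.
Mass of Mn per formula unit: 1.44 × 54.938 = 79.111 g.
Weight fraction Mn = 79.111 / 496.436 = 0.1594.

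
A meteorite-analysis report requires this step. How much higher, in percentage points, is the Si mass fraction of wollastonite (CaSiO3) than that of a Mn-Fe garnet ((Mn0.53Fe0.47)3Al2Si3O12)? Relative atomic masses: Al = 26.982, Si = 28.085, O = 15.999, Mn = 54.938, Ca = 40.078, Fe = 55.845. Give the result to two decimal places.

Si in CaSiO3: molar mass 116.160 g/mol; 1×28.085 = 28.085 g → 24.18 wt%.
Si in (Mn0.53Fe0.47)3Al2Si3O12: molar mass 496.300 g/mol; 3×28.085 = 84.255 g → 16.98 wt%.
Difference = 24.18 − 16.98 = 7.20 percentage points.

7.20 percentage points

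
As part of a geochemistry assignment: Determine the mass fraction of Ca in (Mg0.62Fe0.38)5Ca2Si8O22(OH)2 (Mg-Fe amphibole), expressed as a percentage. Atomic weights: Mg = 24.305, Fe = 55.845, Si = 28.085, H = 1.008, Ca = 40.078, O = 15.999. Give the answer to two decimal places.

9.19 wt%

Formula mass = 3.10×24.305 + 1.90×55.845 + 2×40.078 + 8×28.085 + 24×15.999 + 2×1.008 = 872.279 g/mol, of which 80.156 g is Ca.
So Ca makes up 80.156/872.279 = 0.0919 of the mass, i.e. 9.19%.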